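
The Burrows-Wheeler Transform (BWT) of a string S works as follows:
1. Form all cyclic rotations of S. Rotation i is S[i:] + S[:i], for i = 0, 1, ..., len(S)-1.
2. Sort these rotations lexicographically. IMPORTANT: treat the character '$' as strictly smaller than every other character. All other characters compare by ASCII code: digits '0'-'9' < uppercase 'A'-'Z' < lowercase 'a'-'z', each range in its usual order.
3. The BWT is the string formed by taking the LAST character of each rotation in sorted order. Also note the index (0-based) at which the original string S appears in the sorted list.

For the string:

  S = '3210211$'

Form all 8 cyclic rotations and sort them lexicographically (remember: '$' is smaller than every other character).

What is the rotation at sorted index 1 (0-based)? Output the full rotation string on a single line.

Answer: 0211$321

Derivation:
All 8 rotations (rotation i = S[i:]+S[:i]):
  rot[0] = 3210211$
  rot[1] = 210211$3
  rot[2] = 10211$32
  rot[3] = 0211$321
  rot[4] = 211$3210
  rot[5] = 11$32102
  rot[6] = 1$321021
  rot[7] = $3210211
Sorted (with $ < everything):
  sorted[0] = $3210211
  sorted[1] = 0211$321
  sorted[2] = 1$321021
  sorted[3] = 10211$32
  sorted[4] = 11$32102
  sorted[5] = 210211$3
  sorted[6] = 211$3210
  sorted[7] = 3210211$
sorted[1] = 0211$321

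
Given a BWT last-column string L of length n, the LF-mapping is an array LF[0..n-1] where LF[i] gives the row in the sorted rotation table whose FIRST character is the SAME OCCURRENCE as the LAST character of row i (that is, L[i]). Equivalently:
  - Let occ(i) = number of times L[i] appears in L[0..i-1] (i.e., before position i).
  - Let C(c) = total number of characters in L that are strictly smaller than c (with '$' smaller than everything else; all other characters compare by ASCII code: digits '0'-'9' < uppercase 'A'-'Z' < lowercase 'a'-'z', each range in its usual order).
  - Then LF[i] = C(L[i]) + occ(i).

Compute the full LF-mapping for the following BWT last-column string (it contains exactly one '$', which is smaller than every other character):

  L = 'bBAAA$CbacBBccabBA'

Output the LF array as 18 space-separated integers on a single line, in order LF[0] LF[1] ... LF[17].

Answer: 12 5 1 2 3 0 9 13 10 15 6 7 16 17 11 14 8 4

Derivation:
Char counts: '$':1, 'A':4, 'B':4, 'C':1, 'a':2, 'b':3, 'c':3
C (first-col start): C('$')=0, C('A')=1, C('B')=5, C('C')=9, C('a')=10, C('b')=12, C('c')=15
L[0]='b': occ=0, LF[0]=C('b')+0=12+0=12
L[1]='B': occ=0, LF[1]=C('B')+0=5+0=5
L[2]='A': occ=0, LF[2]=C('A')+0=1+0=1
L[3]='A': occ=1, LF[3]=C('A')+1=1+1=2
L[4]='A': occ=2, LF[4]=C('A')+2=1+2=3
L[5]='$': occ=0, LF[5]=C('$')+0=0+0=0
L[6]='C': occ=0, LF[6]=C('C')+0=9+0=9
L[7]='b': occ=1, LF[7]=C('b')+1=12+1=13
L[8]='a': occ=0, LF[8]=C('a')+0=10+0=10
L[9]='c': occ=0, LF[9]=C('c')+0=15+0=15
L[10]='B': occ=1, LF[10]=C('B')+1=5+1=6
L[11]='B': occ=2, LF[11]=C('B')+2=5+2=7
L[12]='c': occ=1, LF[12]=C('c')+1=15+1=16
L[13]='c': occ=2, LF[13]=C('c')+2=15+2=17
L[14]='a': occ=1, LF[14]=C('a')+1=10+1=11
L[15]='b': occ=2, LF[15]=C('b')+2=12+2=14
L[16]='B': occ=3, LF[16]=C('B')+3=5+3=8
L[17]='A': occ=3, LF[17]=C('A')+3=1+3=4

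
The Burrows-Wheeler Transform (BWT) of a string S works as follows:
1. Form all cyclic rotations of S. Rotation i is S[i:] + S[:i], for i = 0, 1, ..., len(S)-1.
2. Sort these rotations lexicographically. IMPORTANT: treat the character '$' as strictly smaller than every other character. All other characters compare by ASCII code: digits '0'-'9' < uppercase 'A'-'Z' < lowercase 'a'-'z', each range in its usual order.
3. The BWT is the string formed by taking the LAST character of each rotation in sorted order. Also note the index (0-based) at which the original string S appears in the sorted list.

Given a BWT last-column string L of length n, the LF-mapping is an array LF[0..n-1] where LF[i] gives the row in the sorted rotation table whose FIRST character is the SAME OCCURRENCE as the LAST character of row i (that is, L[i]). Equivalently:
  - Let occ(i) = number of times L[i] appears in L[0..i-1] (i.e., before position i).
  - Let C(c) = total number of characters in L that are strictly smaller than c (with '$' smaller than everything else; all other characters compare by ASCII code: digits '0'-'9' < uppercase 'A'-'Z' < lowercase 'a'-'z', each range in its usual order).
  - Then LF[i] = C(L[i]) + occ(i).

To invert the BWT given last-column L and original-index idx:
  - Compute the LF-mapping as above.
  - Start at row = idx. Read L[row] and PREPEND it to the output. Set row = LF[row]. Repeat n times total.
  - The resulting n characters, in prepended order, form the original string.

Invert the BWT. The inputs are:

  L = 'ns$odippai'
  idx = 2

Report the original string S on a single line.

LF mapping: 5 9 0 6 2 3 7 8 1 4
Walk LF starting at row 2, prepending L[row]:
  step 1: row=2, L[2]='$', prepend. Next row=LF[2]=0
  step 2: row=0, L[0]='n', prepend. Next row=LF[0]=5
  step 3: row=5, L[5]='i', prepend. Next row=LF[5]=3
  step 4: row=3, L[3]='o', prepend. Next row=LF[3]=6
  step 5: row=6, L[6]='p', prepend. Next row=LF[6]=7
  step 6: row=7, L[7]='p', prepend. Next row=LF[7]=8
  step 7: row=8, L[8]='a', prepend. Next row=LF[8]=1
  step 8: row=1, L[1]='s', prepend. Next row=LF[1]=9
  step 9: row=9, L[9]='i', prepend. Next row=LF[9]=4
  step 10: row=4, L[4]='d', prepend. Next row=LF[4]=2
Reversed output: disappoin$

Answer: disappoin$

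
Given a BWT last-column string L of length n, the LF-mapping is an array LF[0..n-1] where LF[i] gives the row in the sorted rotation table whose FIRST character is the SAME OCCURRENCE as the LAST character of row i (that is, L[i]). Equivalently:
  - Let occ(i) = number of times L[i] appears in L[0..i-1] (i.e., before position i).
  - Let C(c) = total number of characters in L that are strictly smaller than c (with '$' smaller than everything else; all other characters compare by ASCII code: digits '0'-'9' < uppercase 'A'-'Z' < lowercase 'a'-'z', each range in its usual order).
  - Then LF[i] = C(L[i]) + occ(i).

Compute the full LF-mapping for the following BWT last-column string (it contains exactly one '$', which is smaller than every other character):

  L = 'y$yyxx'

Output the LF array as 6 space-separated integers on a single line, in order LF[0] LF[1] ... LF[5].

Answer: 3 0 4 5 1 2

Derivation:
Char counts: '$':1, 'x':2, 'y':3
C (first-col start): C('$')=0, C('x')=1, C('y')=3
L[0]='y': occ=0, LF[0]=C('y')+0=3+0=3
L[1]='$': occ=0, LF[1]=C('$')+0=0+0=0
L[2]='y': occ=1, LF[2]=C('y')+1=3+1=4
L[3]='y': occ=2, LF[3]=C('y')+2=3+2=5
L[4]='x': occ=0, LF[4]=C('x')+0=1+0=1
L[5]='x': occ=1, LF[5]=C('x')+1=1+1=2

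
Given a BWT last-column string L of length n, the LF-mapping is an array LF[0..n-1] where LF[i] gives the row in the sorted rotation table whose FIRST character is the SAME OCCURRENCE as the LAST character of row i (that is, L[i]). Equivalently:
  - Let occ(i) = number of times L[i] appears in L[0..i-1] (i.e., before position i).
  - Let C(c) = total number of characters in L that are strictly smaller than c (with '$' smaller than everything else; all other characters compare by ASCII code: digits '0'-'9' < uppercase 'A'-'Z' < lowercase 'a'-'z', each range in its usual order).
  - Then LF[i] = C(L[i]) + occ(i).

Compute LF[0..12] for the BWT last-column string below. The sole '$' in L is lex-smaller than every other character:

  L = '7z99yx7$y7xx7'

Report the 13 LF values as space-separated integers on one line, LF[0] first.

Char counts: '$':1, '7':4, '9':2, 'x':3, 'y':2, 'z':1
C (first-col start): C('$')=0, C('7')=1, C('9')=5, C('x')=7, C('y')=10, C('z')=12
L[0]='7': occ=0, LF[0]=C('7')+0=1+0=1
L[1]='z': occ=0, LF[1]=C('z')+0=12+0=12
L[2]='9': occ=0, LF[2]=C('9')+0=5+0=5
L[3]='9': occ=1, LF[3]=C('9')+1=5+1=6
L[4]='y': occ=0, LF[4]=C('y')+0=10+0=10
L[5]='x': occ=0, LF[5]=C('x')+0=7+0=7
L[6]='7': occ=1, LF[6]=C('7')+1=1+1=2
L[7]='$': occ=0, LF[7]=C('$')+0=0+0=0
L[8]='y': occ=1, LF[8]=C('y')+1=10+1=11
L[9]='7': occ=2, LF[9]=C('7')+2=1+2=3
L[10]='x': occ=1, LF[10]=C('x')+1=7+1=8
L[11]='x': occ=2, LF[11]=C('x')+2=7+2=9
L[12]='7': occ=3, LF[12]=C('7')+3=1+3=4

Answer: 1 12 5 6 10 7 2 0 11 3 8 9 4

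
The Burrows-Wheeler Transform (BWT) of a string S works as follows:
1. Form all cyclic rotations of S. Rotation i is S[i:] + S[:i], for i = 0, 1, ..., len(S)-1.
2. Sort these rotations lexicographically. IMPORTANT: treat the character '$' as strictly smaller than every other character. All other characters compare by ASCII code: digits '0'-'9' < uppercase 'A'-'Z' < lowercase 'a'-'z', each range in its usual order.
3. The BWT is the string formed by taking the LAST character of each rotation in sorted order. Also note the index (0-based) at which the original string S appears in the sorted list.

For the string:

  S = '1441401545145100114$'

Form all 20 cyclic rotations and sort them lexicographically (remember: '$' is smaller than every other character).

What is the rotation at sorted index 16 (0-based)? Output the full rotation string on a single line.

Answer: 45145100114$14414015

Derivation:
All 20 rotations (rotation i = S[i:]+S[:i]):
  rot[0] = 1441401545145100114$
  rot[1] = 441401545145100114$1
  rot[2] = 41401545145100114$14
  rot[3] = 1401545145100114$144
  rot[4] = 401545145100114$1441
  rot[5] = 01545145100114$14414
  rot[6] = 1545145100114$144140
  rot[7] = 545145100114$1441401
  rot[8] = 45145100114$14414015
  rot[9] = 5145100114$144140154
  rot[10] = 145100114$1441401545
  rot[11] = 45100114$14414015451
  rot[12] = 5100114$144140154514
  rot[13] = 100114$1441401545145
  rot[14] = 00114$14414015451451
  rot[15] = 0114$144140154514510
  rot[16] = 114$1441401545145100
  rot[17] = 14$14414015451451001
  rot[18] = 4$144140154514510011
  rot[19] = $1441401545145100114
Sorted (with $ < everything):
  sorted[0] = $1441401545145100114
  sorted[1] = 00114$14414015451451
  sorted[2] = 0114$144140154514510
  sorted[3] = 01545145100114$14414
  sorted[4] = 100114$1441401545145
  sorted[5] = 114$1441401545145100
  sorted[6] = 14$14414015451451001
  sorted[7] = 1401545145100114$144
  sorted[8] = 1441401545145100114$
  sorted[9] = 145100114$1441401545
  sorted[10] = 1545145100114$144140
  sorted[11] = 4$144140154514510011
  sorted[12] = 401545145100114$1441
  sorted[13] = 41401545145100114$14
  sorted[14] = 441401545145100114$1
  sorted[15] = 45100114$14414015451
  sorted[16] = 45145100114$14414015
  sorted[17] = 5100114$144140154514
  sorted[18] = 5145100114$144140154
  sorted[19] = 545145100114$1441401
sorted[16] = 45145100114$14414015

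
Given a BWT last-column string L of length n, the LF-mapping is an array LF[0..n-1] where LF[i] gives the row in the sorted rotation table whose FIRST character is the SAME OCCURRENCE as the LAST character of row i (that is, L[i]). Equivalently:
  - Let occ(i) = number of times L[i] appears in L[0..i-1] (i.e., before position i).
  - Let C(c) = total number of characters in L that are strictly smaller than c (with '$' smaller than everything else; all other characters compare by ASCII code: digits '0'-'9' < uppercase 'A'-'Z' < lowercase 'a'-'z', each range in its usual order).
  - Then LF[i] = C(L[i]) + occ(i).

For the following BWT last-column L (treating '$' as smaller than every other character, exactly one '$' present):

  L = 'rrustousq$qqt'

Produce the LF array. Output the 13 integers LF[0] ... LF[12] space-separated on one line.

Answer: 5 6 11 7 9 1 12 8 2 0 3 4 10

Derivation:
Char counts: '$':1, 'o':1, 'q':3, 'r':2, 's':2, 't':2, 'u':2
C (first-col start): C('$')=0, C('o')=1, C('q')=2, C('r')=5, C('s')=7, C('t')=9, C('u')=11
L[0]='r': occ=0, LF[0]=C('r')+0=5+0=5
L[1]='r': occ=1, LF[1]=C('r')+1=5+1=6
L[2]='u': occ=0, LF[2]=C('u')+0=11+0=11
L[3]='s': occ=0, LF[3]=C('s')+0=7+0=7
L[4]='t': occ=0, LF[4]=C('t')+0=9+0=9
L[5]='o': occ=0, LF[5]=C('o')+0=1+0=1
L[6]='u': occ=1, LF[6]=C('u')+1=11+1=12
L[7]='s': occ=1, LF[7]=C('s')+1=7+1=8
L[8]='q': occ=0, LF[8]=C('q')+0=2+0=2
L[9]='$': occ=0, LF[9]=C('$')+0=0+0=0
L[10]='q': occ=1, LF[10]=C('q')+1=2+1=3
L[11]='q': occ=2, LF[11]=C('q')+2=2+2=4
L[12]='t': occ=1, LF[12]=C('t')+1=9+1=10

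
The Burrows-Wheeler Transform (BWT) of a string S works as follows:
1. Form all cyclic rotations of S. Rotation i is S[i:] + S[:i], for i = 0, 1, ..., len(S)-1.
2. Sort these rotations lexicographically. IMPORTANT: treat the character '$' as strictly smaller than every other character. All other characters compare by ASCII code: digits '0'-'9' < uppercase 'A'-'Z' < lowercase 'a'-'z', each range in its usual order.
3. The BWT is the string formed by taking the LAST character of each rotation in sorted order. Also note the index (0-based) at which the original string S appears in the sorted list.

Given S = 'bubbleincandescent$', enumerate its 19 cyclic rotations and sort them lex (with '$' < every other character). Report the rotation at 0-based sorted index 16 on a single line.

All 19 rotations (rotation i = S[i:]+S[:i]):
  rot[0] = bubbleincandescent$
  rot[1] = ubbleincandescent$b
  rot[2] = bbleincandescent$bu
  rot[3] = bleincandescent$bub
  rot[4] = leincandescent$bubb
  rot[5] = eincandescent$bubbl
  rot[6] = incandescent$bubble
  rot[7] = ncandescent$bubblei
  rot[8] = candescent$bubblein
  rot[9] = andescent$bubbleinc
  rot[10] = ndescent$bubbleinca
  rot[11] = descent$bubbleincan
  rot[12] = escent$bubbleincand
  rot[13] = scent$bubbleincande
  rot[14] = cent$bubbleincandes
  rot[15] = ent$bubbleincandesc
  rot[16] = nt$bubbleincandesce
  rot[17] = t$bubbleincandescen
  rot[18] = $bubbleincandescent
Sorted (with $ < everything):
  sorted[0] = $bubbleincandescent
  sorted[1] = andescent$bubbleinc
  sorted[2] = bbleincandescent$bu
  sorted[3] = bleincandescent$bub
  sorted[4] = bubbleincandescent$
  sorted[5] = candescent$bubblein
  sorted[6] = cent$bubbleincandes
  sorted[7] = descent$bubbleincan
  sorted[8] = eincandescent$bubbl
  sorted[9] = ent$bubbleincandesc
  sorted[10] = escent$bubbleincand
  sorted[11] = incandescent$bubble
  sorted[12] = leincandescent$bubb
  sorted[13] = ncandescent$bubblei
  sorted[14] = ndescent$bubbleinca
  sorted[15] = nt$bubbleincandesce
  sorted[16] = scent$bubbleincande
  sorted[17] = t$bubbleincandescen
  sorted[18] = ubbleincandescent$b
sorted[16] = scent$bubbleincande

Answer: scent$bubbleincande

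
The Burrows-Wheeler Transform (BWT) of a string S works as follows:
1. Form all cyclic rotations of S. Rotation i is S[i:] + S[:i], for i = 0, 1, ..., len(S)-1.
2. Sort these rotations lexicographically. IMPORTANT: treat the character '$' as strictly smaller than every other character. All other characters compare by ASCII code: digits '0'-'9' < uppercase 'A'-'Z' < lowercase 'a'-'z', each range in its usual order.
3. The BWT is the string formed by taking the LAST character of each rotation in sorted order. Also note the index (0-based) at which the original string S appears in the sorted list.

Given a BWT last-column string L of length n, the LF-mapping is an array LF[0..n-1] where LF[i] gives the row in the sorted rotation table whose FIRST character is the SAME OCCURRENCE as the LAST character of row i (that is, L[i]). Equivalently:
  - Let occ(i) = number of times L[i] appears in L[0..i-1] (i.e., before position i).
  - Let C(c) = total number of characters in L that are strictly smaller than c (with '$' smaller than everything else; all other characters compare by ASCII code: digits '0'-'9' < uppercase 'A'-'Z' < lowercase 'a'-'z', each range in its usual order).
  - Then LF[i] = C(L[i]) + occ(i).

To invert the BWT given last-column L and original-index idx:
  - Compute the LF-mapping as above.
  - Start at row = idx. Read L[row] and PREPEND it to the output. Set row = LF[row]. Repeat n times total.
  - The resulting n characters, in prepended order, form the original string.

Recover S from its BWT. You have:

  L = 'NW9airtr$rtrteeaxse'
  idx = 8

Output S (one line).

Answer: extraterrestriaW9N$

Derivation:
LF mapping: 2 3 1 4 9 10 15 11 0 12 16 13 17 6 7 5 18 14 8
Walk LF starting at row 8, prepending L[row]:
  step 1: row=8, L[8]='$', prepend. Next row=LF[8]=0
  step 2: row=0, L[0]='N', prepend. Next row=LF[0]=2
  step 3: row=2, L[2]='9', prepend. Next row=LF[2]=1
  step 4: row=1, L[1]='W', prepend. Next row=LF[1]=3
  step 5: row=3, L[3]='a', prepend. Next row=LF[3]=4
  step 6: row=4, L[4]='i', prepend. Next row=LF[4]=9
  step 7: row=9, L[9]='r', prepend. Next row=LF[9]=12
  step 8: row=12, L[12]='t', prepend. Next row=LF[12]=17
  step 9: row=17, L[17]='s', prepend. Next row=LF[17]=14
  step 10: row=14, L[14]='e', prepend. Next row=LF[14]=7
  step 11: row=7, L[7]='r', prepend. Next row=LF[7]=11
  step 12: row=11, L[11]='r', prepend. Next row=LF[11]=13
  step 13: row=13, L[13]='e', prepend. Next row=LF[13]=6
  step 14: row=6, L[6]='t', prepend. Next row=LF[6]=15
  step 15: row=15, L[15]='a', prepend. Next row=LF[15]=5
  step 16: row=5, L[5]='r', prepend. Next row=LF[5]=10
  step 17: row=10, L[10]='t', prepend. Next row=LF[10]=16
  step 18: row=16, L[16]='x', prepend. Next row=LF[16]=18
  step 19: row=18, L[18]='e', prepend. Next row=LF[18]=8
Reversed output: extraterrestriaW9N$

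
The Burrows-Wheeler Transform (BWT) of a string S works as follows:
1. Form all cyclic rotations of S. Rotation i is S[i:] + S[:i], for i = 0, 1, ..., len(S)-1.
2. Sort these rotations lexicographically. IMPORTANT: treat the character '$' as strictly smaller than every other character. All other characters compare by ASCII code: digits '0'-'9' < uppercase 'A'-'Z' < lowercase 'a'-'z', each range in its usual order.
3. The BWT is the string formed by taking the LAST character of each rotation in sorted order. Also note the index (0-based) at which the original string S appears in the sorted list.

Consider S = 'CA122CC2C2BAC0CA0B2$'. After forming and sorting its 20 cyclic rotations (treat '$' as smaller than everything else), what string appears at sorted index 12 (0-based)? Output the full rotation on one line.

Answer: B2$CA122CC2C2BAC0CA0

Derivation:
All 20 rotations (rotation i = S[i:]+S[:i]):
  rot[0] = CA122CC2C2BAC0CA0B2$
  rot[1] = A122CC2C2BAC0CA0B2$C
  rot[2] = 122CC2C2BAC0CA0B2$CA
  rot[3] = 22CC2C2BAC0CA0B2$CA1
  rot[4] = 2CC2C2BAC0CA0B2$CA12
  rot[5] = CC2C2BAC0CA0B2$CA122
  rot[6] = C2C2BAC0CA0B2$CA122C
  rot[7] = 2C2BAC0CA0B2$CA122CC
  rot[8] = C2BAC0CA0B2$CA122CC2
  rot[9] = 2BAC0CA0B2$CA122CC2C
  rot[10] = BAC0CA0B2$CA122CC2C2
  rot[11] = AC0CA0B2$CA122CC2C2B
  rot[12] = C0CA0B2$CA122CC2C2BA
  rot[13] = 0CA0B2$CA122CC2C2BAC
  rot[14] = CA0B2$CA122CC2C2BAC0
  rot[15] = A0B2$CA122CC2C2BAC0C
  rot[16] = 0B2$CA122CC2C2BAC0CA
  rot[17] = B2$CA122CC2C2BAC0CA0
  rot[18] = 2$CA122CC2C2BAC0CA0B
  rot[19] = $CA122CC2C2BAC0CA0B2
Sorted (with $ < everything):
  sorted[0] = $CA122CC2C2BAC0CA0B2
  sorted[1] = 0B2$CA122CC2C2BAC0CA
  sorted[2] = 0CA0B2$CA122CC2C2BAC
  sorted[3] = 122CC2C2BAC0CA0B2$CA
  sorted[4] = 2$CA122CC2C2BAC0CA0B
  sorted[5] = 22CC2C2BAC0CA0B2$CA1
  sorted[6] = 2BAC0CA0B2$CA122CC2C
  sorted[7] = 2C2BAC0CA0B2$CA122CC
  sorted[8] = 2CC2C2BAC0CA0B2$CA12
  sorted[9] = A0B2$CA122CC2C2BAC0C
  sorted[10] = A122CC2C2BAC0CA0B2$C
  sorted[11] = AC0CA0B2$CA122CC2C2B
  sorted[12] = B2$CA122CC2C2BAC0CA0
  sorted[13] = BAC0CA0B2$CA122CC2C2
  sorted[14] = C0CA0B2$CA122CC2C2BA
  sorted[15] = C2BAC0CA0B2$CA122CC2
  sorted[16] = C2C2BAC0CA0B2$CA122C
  sorted[17] = CA0B2$CA122CC2C2BAC0
  sorted[18] = CA122CC2C2BAC0CA0B2$
  sorted[19] = CC2C2BAC0CA0B2$CA122
sorted[12] = B2$CA122CC2C2BAC0CA0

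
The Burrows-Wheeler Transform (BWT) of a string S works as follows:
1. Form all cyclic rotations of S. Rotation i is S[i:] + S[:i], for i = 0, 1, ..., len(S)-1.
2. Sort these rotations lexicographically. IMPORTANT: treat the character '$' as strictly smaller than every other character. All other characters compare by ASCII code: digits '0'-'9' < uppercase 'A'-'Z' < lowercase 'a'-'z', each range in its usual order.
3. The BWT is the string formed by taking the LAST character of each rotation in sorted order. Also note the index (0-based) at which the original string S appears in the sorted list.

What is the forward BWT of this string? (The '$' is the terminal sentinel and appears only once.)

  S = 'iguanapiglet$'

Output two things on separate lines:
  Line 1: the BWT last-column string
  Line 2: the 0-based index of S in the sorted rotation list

All 13 rotations (rotation i = S[i:]+S[:i]):
  rot[0] = iguanapiglet$
  rot[1] = guanapiglet$i
  rot[2] = uanapiglet$ig
  rot[3] = anapiglet$igu
  rot[4] = napiglet$igua
  rot[5] = apiglet$iguan
  rot[6] = piglet$iguana
  rot[7] = iglet$iguanap
  rot[8] = glet$iguanapi
  rot[9] = let$iguanapig
  rot[10] = et$iguanapigl
  rot[11] = t$iguanapigle
  rot[12] = $iguanapiglet
Sorted (with $ < everything):
  sorted[0] = $iguanapiglet  (last char: 't')
  sorted[1] = anapiglet$igu  (last char: 'u')
  sorted[2] = apiglet$iguan  (last char: 'n')
  sorted[3] = et$iguanapigl  (last char: 'l')
  sorted[4] = glet$iguanapi  (last char: 'i')
  sorted[5] = guanapiglet$i  (last char: 'i')
  sorted[6] = iglet$iguanap  (last char: 'p')
  sorted[7] = iguanapiglet$  (last char: '$')
  sorted[8] = let$iguanapig  (last char: 'g')
  sorted[9] = napiglet$igua  (last char: 'a')
  sorted[10] = piglet$iguana  (last char: 'a')
  sorted[11] = t$iguanapigle  (last char: 'e')
  sorted[12] = uanapiglet$ig  (last char: 'g')
Last column: tunliip$gaaeg
Original string S is at sorted index 7

Answer: tunliip$gaaeg
7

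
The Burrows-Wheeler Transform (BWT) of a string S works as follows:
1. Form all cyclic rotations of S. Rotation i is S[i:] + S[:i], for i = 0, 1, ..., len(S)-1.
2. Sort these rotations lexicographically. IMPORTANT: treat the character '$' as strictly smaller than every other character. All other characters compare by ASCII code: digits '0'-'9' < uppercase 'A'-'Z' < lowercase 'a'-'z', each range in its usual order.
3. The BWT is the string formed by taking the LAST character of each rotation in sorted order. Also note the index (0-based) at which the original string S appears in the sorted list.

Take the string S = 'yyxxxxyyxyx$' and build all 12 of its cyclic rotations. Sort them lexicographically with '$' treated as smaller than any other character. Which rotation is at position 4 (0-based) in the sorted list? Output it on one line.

All 12 rotations (rotation i = S[i:]+S[:i]):
  rot[0] = yyxxxxyyxyx$
  rot[1] = yxxxxyyxyx$y
  rot[2] = xxxxyyxyx$yy
  rot[3] = xxxyyxyx$yyx
  rot[4] = xxyyxyx$yyxx
  rot[5] = xyyxyx$yyxxx
  rot[6] = yyxyx$yyxxxx
  rot[7] = yxyx$yyxxxxy
  rot[8] = xyx$yyxxxxyy
  rot[9] = yx$yyxxxxyyx
  rot[10] = x$yyxxxxyyxy
  rot[11] = $yyxxxxyyxyx
Sorted (with $ < everything):
  sorted[0] = $yyxxxxyyxyx
  sorted[1] = x$yyxxxxyyxy
  sorted[2] = xxxxyyxyx$yy
  sorted[3] = xxxyyxyx$yyx
  sorted[4] = xxyyxyx$yyxx
  sorted[5] = xyx$yyxxxxyy
  sorted[6] = xyyxyx$yyxxx
  sorted[7] = yx$yyxxxxyyx
  sorted[8] = yxxxxyyxyx$y
  sorted[9] = yxyx$yyxxxxy
  sorted[10] = yyxxxxyyxyx$
  sorted[11] = yyxyx$yyxxxx
sorted[4] = xxyyxyx$yyxx

Answer: xxyyxyx$yyxx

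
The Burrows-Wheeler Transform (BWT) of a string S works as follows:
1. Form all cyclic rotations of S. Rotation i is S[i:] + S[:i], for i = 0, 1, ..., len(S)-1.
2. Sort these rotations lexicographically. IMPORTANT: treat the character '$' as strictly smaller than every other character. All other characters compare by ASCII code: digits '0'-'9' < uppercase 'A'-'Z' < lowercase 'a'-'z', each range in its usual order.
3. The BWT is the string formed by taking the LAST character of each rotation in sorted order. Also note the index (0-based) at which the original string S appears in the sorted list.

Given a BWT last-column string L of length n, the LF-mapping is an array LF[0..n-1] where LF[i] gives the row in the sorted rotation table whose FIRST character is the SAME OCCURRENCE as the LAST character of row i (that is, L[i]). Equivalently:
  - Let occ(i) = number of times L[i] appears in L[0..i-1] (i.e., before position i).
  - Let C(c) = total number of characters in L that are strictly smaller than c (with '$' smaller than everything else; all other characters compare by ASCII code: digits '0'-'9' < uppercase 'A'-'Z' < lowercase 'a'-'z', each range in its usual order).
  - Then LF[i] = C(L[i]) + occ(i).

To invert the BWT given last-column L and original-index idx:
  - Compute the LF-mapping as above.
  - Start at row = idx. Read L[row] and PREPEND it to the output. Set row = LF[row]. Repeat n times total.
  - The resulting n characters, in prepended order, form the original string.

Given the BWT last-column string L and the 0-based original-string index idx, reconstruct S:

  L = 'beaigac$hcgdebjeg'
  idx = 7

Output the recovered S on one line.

Answer: dgbgjheaaccegeib$

Derivation:
LF mapping: 3 8 1 15 11 2 5 0 14 6 12 7 9 4 16 10 13
Walk LF starting at row 7, prepending L[row]:
  step 1: row=7, L[7]='$', prepend. Next row=LF[7]=0
  step 2: row=0, L[0]='b', prepend. Next row=LF[0]=3
  step 3: row=3, L[3]='i', prepend. Next row=LF[3]=15
  step 4: row=15, L[15]='e', prepend. Next row=LF[15]=10
  step 5: row=10, L[10]='g', prepend. Next row=LF[10]=12
  step 6: row=12, L[12]='e', prepend. Next row=LF[12]=9
  step 7: row=9, L[9]='c', prepend. Next row=LF[9]=6
  step 8: row=6, L[6]='c', prepend. Next row=LF[6]=5
  step 9: row=5, L[5]='a', prepend. Next row=LF[5]=2
  step 10: row=2, L[2]='a', prepend. Next row=LF[2]=1
  step 11: row=1, L[1]='e', prepend. Next row=LF[1]=8
  step 12: row=8, L[8]='h', prepend. Next row=LF[8]=14
  step 13: row=14, L[14]='j', prepend. Next row=LF[14]=16
  step 14: row=16, L[16]='g', prepend. Next row=LF[16]=13
  step 15: row=13, L[13]='b', prepend. Next row=LF[13]=4
  step 16: row=4, L[4]='g', prepend. Next row=LF[4]=11
  step 17: row=11, L[11]='d', prepend. Next row=LF[11]=7
Reversed output: dgbgjheaaccegeib$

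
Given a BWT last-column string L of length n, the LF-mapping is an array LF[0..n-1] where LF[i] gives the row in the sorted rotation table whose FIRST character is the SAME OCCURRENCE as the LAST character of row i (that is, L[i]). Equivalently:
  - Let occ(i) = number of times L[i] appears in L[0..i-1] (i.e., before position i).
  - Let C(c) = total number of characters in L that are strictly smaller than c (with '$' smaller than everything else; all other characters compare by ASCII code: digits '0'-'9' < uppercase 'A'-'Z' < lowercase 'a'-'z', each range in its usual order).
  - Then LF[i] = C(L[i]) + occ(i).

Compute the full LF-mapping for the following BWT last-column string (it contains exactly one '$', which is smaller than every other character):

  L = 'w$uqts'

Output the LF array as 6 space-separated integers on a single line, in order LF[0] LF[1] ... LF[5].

Char counts: '$':1, 'q':1, 's':1, 't':1, 'u':1, 'w':1
C (first-col start): C('$')=0, C('q')=1, C('s')=2, C('t')=3, C('u')=4, C('w')=5
L[0]='w': occ=0, LF[0]=C('w')+0=5+0=5
L[1]='$': occ=0, LF[1]=C('$')+0=0+0=0
L[2]='u': occ=0, LF[2]=C('u')+0=4+0=4
L[3]='q': occ=0, LF[3]=C('q')+0=1+0=1
L[4]='t': occ=0, LF[4]=C('t')+0=3+0=3
L[5]='s': occ=0, LF[5]=C('s')+0=2+0=2

Answer: 5 0 4 1 3 2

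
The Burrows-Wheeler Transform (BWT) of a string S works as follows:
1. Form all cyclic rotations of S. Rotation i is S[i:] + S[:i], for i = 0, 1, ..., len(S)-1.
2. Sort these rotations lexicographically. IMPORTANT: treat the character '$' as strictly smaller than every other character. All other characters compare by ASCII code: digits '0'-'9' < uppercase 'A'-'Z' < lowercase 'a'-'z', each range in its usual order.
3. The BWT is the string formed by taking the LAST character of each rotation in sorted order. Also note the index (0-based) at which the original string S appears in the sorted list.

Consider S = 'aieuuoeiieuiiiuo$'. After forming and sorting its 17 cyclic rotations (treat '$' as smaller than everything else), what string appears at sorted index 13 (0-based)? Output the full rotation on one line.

All 17 rotations (rotation i = S[i:]+S[:i]):
  rot[0] = aieuuoeiieuiiiuo$
  rot[1] = ieuuoeiieuiiiuo$a
  rot[2] = euuoeiieuiiiuo$ai
  rot[3] = uuoeiieuiiiuo$aie
  rot[4] = uoeiieuiiiuo$aieu
  rot[5] = oeiieuiiiuo$aieuu
  rot[6] = eiieuiiiuo$aieuuo
  rot[7] = iieuiiiuo$aieuuoe
  rot[8] = ieuiiiuo$aieuuoei
  rot[9] = euiiiuo$aieuuoeii
  rot[10] = uiiiuo$aieuuoeiie
  rot[11] = iiiuo$aieuuoeiieu
  rot[12] = iiuo$aieuuoeiieui
  rot[13] = iuo$aieuuoeiieuii
  rot[14] = uo$aieuuoeiieuiii
  rot[15] = o$aieuuoeiieuiiiu
  rot[16] = $aieuuoeiieuiiiuo
Sorted (with $ < everything):
  sorted[0] = $aieuuoeiieuiiiuo
  sorted[1] = aieuuoeiieuiiiuo$
  sorted[2] = eiieuiiiuo$aieuuo
  sorted[3] = euiiiuo$aieuuoeii
  sorted[4] = euuoeiieuiiiuo$ai
  sorted[5] = ieuiiiuo$aieuuoei
  sorted[6] = ieuuoeiieuiiiuo$a
  sorted[7] = iieuiiiuo$aieuuoe
  sorted[8] = iiiuo$aieuuoeiieu
  sorted[9] = iiuo$aieuuoeiieui
  sorted[10] = iuo$aieuuoeiieuii
  sorted[11] = o$aieuuoeiieuiiiu
  sorted[12] = oeiieuiiiuo$aieuu
  sorted[13] = uiiiuo$aieuuoeiie
  sorted[14] = uo$aieuuoeiieuiii
  sorted[15] = uoeiieuiiiuo$aieu
  sorted[16] = uuoeiieuiiiuo$aie
sorted[13] = uiiiuo$aieuuoeiie

Answer: uiiiuo$aieuuoeiie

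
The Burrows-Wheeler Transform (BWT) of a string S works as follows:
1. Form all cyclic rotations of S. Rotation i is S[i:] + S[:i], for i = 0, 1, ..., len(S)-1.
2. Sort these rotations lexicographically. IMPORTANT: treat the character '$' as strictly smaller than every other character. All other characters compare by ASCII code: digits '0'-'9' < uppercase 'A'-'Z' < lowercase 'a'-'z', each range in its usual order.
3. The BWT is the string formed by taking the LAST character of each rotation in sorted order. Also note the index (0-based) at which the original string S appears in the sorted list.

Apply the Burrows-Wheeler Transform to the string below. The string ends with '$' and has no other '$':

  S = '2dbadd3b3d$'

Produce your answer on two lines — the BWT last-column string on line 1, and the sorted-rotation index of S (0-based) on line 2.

All 11 rotations (rotation i = S[i:]+S[:i]):
  rot[0] = 2dbadd3b3d$
  rot[1] = dbadd3b3d$2
  rot[2] = badd3b3d$2d
  rot[3] = add3b3d$2db
  rot[4] = dd3b3d$2dba
  rot[5] = d3b3d$2dbad
  rot[6] = 3b3d$2dbadd
  rot[7] = b3d$2dbadd3
  rot[8] = 3d$2dbadd3b
  rot[9] = d$2dbadd3b3
  rot[10] = $2dbadd3b3d
Sorted (with $ < everything):
  sorted[0] = $2dbadd3b3d  (last char: 'd')
  sorted[1] = 2dbadd3b3d$  (last char: '$')
  sorted[2] = 3b3d$2dbadd  (last char: 'd')
  sorted[3] = 3d$2dbadd3b  (last char: 'b')
  sorted[4] = add3b3d$2db  (last char: 'b')
  sorted[5] = b3d$2dbadd3  (last char: '3')
  sorted[6] = badd3b3d$2d  (last char: 'd')
  sorted[7] = d$2dbadd3b3  (last char: '3')
  sorted[8] = d3b3d$2dbad  (last char: 'd')
  sorted[9] = dbadd3b3d$2  (last char: '2')
  sorted[10] = dd3b3d$2dba  (last char: 'a')
Last column: d$dbb3d3d2a
Original string S is at sorted index 1

Answer: d$dbb3d3d2a
1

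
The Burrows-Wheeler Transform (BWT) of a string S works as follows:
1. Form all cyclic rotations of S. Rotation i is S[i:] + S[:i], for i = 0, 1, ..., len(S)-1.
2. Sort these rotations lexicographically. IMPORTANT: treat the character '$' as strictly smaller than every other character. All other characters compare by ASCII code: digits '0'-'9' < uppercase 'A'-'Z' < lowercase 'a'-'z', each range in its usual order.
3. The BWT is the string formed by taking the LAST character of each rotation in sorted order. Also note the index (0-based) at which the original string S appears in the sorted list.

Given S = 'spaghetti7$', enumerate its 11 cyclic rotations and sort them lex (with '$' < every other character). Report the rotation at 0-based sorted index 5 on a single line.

Answer: hetti7$spag

Derivation:
All 11 rotations (rotation i = S[i:]+S[:i]):
  rot[0] = spaghetti7$
  rot[1] = paghetti7$s
  rot[2] = aghetti7$sp
  rot[3] = ghetti7$spa
  rot[4] = hetti7$spag
  rot[5] = etti7$spagh
  rot[6] = tti7$spaghe
  rot[7] = ti7$spaghet
  rot[8] = i7$spaghett
  rot[9] = 7$spaghetti
  rot[10] = $spaghetti7
Sorted (with $ < everything):
  sorted[0] = $spaghetti7
  sorted[1] = 7$spaghetti
  sorted[2] = aghetti7$sp
  sorted[3] = etti7$spagh
  sorted[4] = ghetti7$spa
  sorted[5] = hetti7$spag
  sorted[6] = i7$spaghett
  sorted[7] = paghetti7$s
  sorted[8] = spaghetti7$
  sorted[9] = ti7$spaghet
  sorted[10] = tti7$spaghe
sorted[5] = hetti7$spag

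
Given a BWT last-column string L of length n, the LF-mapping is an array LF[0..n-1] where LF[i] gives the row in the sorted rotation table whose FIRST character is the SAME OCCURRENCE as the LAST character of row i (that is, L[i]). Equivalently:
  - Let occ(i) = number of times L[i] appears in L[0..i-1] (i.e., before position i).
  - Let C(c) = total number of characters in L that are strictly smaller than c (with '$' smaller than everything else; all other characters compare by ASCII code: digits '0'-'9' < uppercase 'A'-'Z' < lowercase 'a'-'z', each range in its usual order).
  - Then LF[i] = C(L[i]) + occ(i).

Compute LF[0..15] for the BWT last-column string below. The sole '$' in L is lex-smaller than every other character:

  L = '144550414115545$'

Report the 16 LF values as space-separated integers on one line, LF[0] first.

Char counts: '$':1, '0':1, '1':4, '4':5, '5':5
C (first-col start): C('$')=0, C('0')=1, C('1')=2, C('4')=6, C('5')=11
L[0]='1': occ=0, LF[0]=C('1')+0=2+0=2
L[1]='4': occ=0, LF[1]=C('4')+0=6+0=6
L[2]='4': occ=1, LF[2]=C('4')+1=6+1=7
L[3]='5': occ=0, LF[3]=C('5')+0=11+0=11
L[4]='5': occ=1, LF[4]=C('5')+1=11+1=12
L[5]='0': occ=0, LF[5]=C('0')+0=1+0=1
L[6]='4': occ=2, LF[6]=C('4')+2=6+2=8
L[7]='1': occ=1, LF[7]=C('1')+1=2+1=3
L[8]='4': occ=3, LF[8]=C('4')+3=6+3=9
L[9]='1': occ=2, LF[9]=C('1')+2=2+2=4
L[10]='1': occ=3, LF[10]=C('1')+3=2+3=5
L[11]='5': occ=2, LF[11]=C('5')+2=11+2=13
L[12]='5': occ=3, LF[12]=C('5')+3=11+3=14
L[13]='4': occ=4, LF[13]=C('4')+4=6+4=10
L[14]='5': occ=4, LF[14]=C('5')+4=11+4=15
L[15]='$': occ=0, LF[15]=C('$')+0=0+0=0

Answer: 2 6 7 11 12 1 8 3 9 4 5 13 14 10 15 0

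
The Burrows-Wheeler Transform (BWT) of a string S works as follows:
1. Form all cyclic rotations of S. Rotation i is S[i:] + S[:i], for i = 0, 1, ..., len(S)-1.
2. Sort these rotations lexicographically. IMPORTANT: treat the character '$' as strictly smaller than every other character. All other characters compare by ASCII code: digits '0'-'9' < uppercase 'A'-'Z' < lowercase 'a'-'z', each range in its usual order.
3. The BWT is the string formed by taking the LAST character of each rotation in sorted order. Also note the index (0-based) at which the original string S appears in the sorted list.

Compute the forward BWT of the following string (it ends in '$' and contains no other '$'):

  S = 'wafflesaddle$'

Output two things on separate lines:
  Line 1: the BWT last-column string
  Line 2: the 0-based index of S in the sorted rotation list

Answer: eswadllafdfe$
12

Derivation:
All 13 rotations (rotation i = S[i:]+S[:i]):
  rot[0] = wafflesaddle$
  rot[1] = afflesaddle$w
  rot[2] = fflesaddle$wa
  rot[3] = flesaddle$waf
  rot[4] = lesaddle$waff
  rot[5] = esaddle$waffl
  rot[6] = saddle$waffle
  rot[7] = addle$waffles
  rot[8] = ddle$wafflesa
  rot[9] = dle$wafflesad
  rot[10] = le$wafflesadd
  rot[11] = e$wafflesaddl
  rot[12] = $wafflesaddle
Sorted (with $ < everything):
  sorted[0] = $wafflesaddle  (last char: 'e')
  sorted[1] = addle$waffles  (last char: 's')
  sorted[2] = afflesaddle$w  (last char: 'w')
  sorted[3] = ddle$wafflesa  (last char: 'a')
  sorted[4] = dle$wafflesad  (last char: 'd')
  sorted[5] = e$wafflesaddl  (last char: 'l')
  sorted[6] = esaddle$waffl  (last char: 'l')
  sorted[7] = fflesaddle$wa  (last char: 'a')
  sorted[8] = flesaddle$waf  (last char: 'f')
  sorted[9] = le$wafflesadd  (last char: 'd')
  sorted[10] = lesaddle$waff  (last char: 'f')
  sorted[11] = saddle$waffle  (last char: 'e')
  sorted[12] = wafflesaddle$  (last char: '$')
Last column: eswadllafdfe$
Original string S is at sorted index 12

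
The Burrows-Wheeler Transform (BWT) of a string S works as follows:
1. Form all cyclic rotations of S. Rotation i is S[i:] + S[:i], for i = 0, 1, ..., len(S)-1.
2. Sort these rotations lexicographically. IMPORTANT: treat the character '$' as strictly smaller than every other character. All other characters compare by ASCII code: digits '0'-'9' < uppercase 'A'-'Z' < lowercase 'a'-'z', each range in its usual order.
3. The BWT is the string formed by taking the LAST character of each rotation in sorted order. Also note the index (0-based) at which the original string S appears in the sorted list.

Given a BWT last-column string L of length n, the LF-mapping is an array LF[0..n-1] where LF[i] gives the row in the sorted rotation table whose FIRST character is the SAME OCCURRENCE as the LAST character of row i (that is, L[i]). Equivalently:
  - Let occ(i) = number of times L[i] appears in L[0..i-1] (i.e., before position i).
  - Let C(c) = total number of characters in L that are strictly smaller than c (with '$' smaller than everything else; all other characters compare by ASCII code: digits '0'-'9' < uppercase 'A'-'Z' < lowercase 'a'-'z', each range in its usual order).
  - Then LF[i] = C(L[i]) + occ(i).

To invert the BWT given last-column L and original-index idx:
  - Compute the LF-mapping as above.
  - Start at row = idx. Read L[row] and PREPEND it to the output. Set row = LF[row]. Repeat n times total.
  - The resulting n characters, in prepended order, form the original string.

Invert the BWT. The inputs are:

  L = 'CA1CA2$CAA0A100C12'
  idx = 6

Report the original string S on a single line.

Answer: 1C21AA0A10AA2CC0C$

Derivation:
LF mapping: 14 9 4 15 10 7 0 16 11 12 1 13 5 2 3 17 6 8
Walk LF starting at row 6, prepending L[row]:
  step 1: row=6, L[6]='$', prepend. Next row=LF[6]=0
  step 2: row=0, L[0]='C', prepend. Next row=LF[0]=14
  step 3: row=14, L[14]='0', prepend. Next row=LF[14]=3
  step 4: row=3, L[3]='C', prepend. Next row=LF[3]=15
  step 5: row=15, L[15]='C', prepend. Next row=LF[15]=17
  step 6: row=17, L[17]='2', prepend. Next row=LF[17]=8
  step 7: row=8, L[8]='A', prepend. Next row=LF[8]=11
  step 8: row=11, L[11]='A', prepend. Next row=LF[11]=13
  step 9: row=13, L[13]='0', prepend. Next row=LF[13]=2
  step 10: row=2, L[2]='1', prepend. Next row=LF[2]=4
  step 11: row=4, L[4]='A', prepend. Next row=LF[4]=10
  step 12: row=10, L[10]='0', prepend. Next row=LF[10]=1
  step 13: row=1, L[1]='A', prepend. Next row=LF[1]=9
  step 14: row=9, L[9]='A', prepend. Next row=LF[9]=12
  step 15: row=12, L[12]='1', prepend. Next row=LF[12]=5
  step 16: row=5, L[5]='2', prepend. Next row=LF[5]=7
  step 17: row=7, L[7]='C', prepend. Next row=LF[7]=16
  step 18: row=16, L[16]='1', prepend. Next row=LF[16]=6
Reversed output: 1C21AA0A10AA2CC0C$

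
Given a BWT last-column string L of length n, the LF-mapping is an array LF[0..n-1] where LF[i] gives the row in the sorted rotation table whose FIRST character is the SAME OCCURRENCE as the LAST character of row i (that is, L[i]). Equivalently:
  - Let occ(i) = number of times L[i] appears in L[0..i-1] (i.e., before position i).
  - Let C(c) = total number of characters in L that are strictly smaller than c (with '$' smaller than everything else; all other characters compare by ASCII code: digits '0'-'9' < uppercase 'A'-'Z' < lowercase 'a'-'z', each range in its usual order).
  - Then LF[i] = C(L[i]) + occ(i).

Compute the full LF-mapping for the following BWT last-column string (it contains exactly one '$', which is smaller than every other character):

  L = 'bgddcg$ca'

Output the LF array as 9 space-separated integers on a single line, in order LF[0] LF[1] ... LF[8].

Char counts: '$':1, 'a':1, 'b':1, 'c':2, 'd':2, 'g':2
C (first-col start): C('$')=0, C('a')=1, C('b')=2, C('c')=3, C('d')=5, C('g')=7
L[0]='b': occ=0, LF[0]=C('b')+0=2+0=2
L[1]='g': occ=0, LF[1]=C('g')+0=7+0=7
L[2]='d': occ=0, LF[2]=C('d')+0=5+0=5
L[3]='d': occ=1, LF[3]=C('d')+1=5+1=6
L[4]='c': occ=0, LF[4]=C('c')+0=3+0=3
L[5]='g': occ=1, LF[5]=C('g')+1=7+1=8
L[6]='$': occ=0, LF[6]=C('$')+0=0+0=0
L[7]='c': occ=1, LF[7]=C('c')+1=3+1=4
L[8]='a': occ=0, LF[8]=C('a')+0=1+0=1

Answer: 2 7 5 6 3 8 0 4 1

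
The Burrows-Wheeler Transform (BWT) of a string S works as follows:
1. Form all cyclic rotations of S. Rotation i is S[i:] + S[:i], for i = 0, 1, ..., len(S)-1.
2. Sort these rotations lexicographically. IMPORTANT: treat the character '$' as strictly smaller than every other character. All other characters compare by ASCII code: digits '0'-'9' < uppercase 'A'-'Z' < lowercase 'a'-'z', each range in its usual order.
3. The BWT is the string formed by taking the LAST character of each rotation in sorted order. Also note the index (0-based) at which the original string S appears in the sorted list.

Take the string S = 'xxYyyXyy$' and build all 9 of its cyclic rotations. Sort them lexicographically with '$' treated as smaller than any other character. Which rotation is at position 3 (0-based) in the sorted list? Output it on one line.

Answer: xYyyXyy$x

Derivation:
All 9 rotations (rotation i = S[i:]+S[:i]):
  rot[0] = xxYyyXyy$
  rot[1] = xYyyXyy$x
  rot[2] = YyyXyy$xx
  rot[3] = yyXyy$xxY
  rot[4] = yXyy$xxYy
  rot[5] = Xyy$xxYyy
  rot[6] = yy$xxYyyX
  rot[7] = y$xxYyyXy
  rot[8] = $xxYyyXyy
Sorted (with $ < everything):
  sorted[0] = $xxYyyXyy
  sorted[1] = Xyy$xxYyy
  sorted[2] = YyyXyy$xx
  sorted[3] = xYyyXyy$x
  sorted[4] = xxYyyXyy$
  sorted[5] = y$xxYyyXy
  sorted[6] = yXyy$xxYy
  sorted[7] = yy$xxYyyX
  sorted[8] = yyXyy$xxY
sorted[3] = xYyyXyy$x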